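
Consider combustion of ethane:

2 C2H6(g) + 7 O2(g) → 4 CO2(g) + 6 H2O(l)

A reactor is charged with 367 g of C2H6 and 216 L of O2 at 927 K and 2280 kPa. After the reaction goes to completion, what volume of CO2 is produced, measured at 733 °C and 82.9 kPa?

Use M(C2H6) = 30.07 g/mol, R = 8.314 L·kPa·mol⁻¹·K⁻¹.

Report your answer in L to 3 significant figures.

n(C2H6) = 367 / 30.07 = 12.20 mol
n(O2) = PV/RT = (2280 × 216) / (8.314 × 927) = 63.90 mol
For 12.20 mol C2H6, stoichiometry requires (7/2) × 12.20 = 42.70 mol O2; 63.90 mol is available, so C2H6 is limiting.
n(CO2) = (4/2) × 12.20 = 24.40 mol
V(CO2) = nRT/P = 24.40 × 8.314 × 1006.15 / 82.9 = 2462 L

2460 L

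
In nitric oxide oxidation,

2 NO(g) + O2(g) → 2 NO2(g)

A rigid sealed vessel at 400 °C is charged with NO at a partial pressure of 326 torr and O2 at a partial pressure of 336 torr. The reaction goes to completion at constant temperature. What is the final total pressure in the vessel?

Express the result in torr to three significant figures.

499 torr

With V and T fixed, P_i ∝ n_i, so the mole ratios apply directly to partial pressures at 400 °C.
P(O2) required for 326 torr of NO = (1/2) × 326 = 163.0 torr; available 336 torr, so NO is limiting.
P(O2) remaining = 336 − (1/2) × 326 = 173.0 torr
P(gaseous products) = (2)/2 × 326 = 326.0 torr
P_total at 400 °C = 173.0 + 326.0 = 499.0 torr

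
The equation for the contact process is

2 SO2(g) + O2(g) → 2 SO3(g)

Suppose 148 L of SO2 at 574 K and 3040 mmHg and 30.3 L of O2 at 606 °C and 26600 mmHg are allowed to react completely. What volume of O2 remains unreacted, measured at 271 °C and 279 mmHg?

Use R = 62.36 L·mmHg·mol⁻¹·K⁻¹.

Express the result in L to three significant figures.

1020 L

n(SO2) = PV/RT = (3040 × 148) / (62.36 × 574) = 12.57 mol
n(O2) = PV/RT = (26600 × 30.3) / (62.36 × 879.15) = 14.70 mol
For 12.57 mol SO2, stoichiometry requires (1/2) × 12.57 = 6.285 mol O2; 14.70 mol is available, so SO2 is limiting.
n(O2) consumed = (1/2) × 12.57 = 6.285 mol; remaining = 14.70 − 6.285 = 8.415 mol
V(O2) = nRT/P = 8.415 × 62.36 × 544.15 / 279 = 1023 L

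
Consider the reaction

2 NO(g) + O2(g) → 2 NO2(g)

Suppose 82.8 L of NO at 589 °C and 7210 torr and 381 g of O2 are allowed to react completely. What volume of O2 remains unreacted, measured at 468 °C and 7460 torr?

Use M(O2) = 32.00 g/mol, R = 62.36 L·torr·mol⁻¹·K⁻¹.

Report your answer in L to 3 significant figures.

n(NO) = PV/RT = (7210 × 82.8) / (62.36 × 862.15) = 11.10 mol
n(O2) = 381 / 32.00 = 11.91 mol
For 11.10 mol NO, stoichiometry requires (1/2) × 11.10 = 5.550 mol O2; 11.91 mol is available, so NO is limiting.
n(O2) consumed = (1/2) × 11.10 = 5.550 mol; remaining = 11.91 − 5.550 = 6.360 mol
V(O2) = nRT/P = 6.360 × 62.36 × 741.15 / 7460 = 39.40 L

39.4 L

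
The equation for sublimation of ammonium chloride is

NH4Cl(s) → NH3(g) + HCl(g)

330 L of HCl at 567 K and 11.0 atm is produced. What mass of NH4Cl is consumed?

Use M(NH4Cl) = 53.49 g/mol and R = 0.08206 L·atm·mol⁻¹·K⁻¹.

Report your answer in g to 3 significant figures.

4170 g

n(HCl) = PV/RT = (11.0 × 330) / (0.08206 × 567) = 78.02 mol
n(NH4Cl) = (1/1) × 78.02 = 78.02 mol
m(NH4Cl) = 78.02 × 53.49 = 4173 g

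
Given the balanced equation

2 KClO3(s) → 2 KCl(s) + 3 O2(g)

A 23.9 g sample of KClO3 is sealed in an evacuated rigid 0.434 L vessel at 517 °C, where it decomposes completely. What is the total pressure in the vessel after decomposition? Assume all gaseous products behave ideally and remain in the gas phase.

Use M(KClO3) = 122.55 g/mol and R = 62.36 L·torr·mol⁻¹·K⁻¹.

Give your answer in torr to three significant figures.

n(KClO3) = 23.9 / 122.55 = 0.1950 mol
n(gas produced) = (3/2) × 0.1950 = 0.2925 mol
P = nRT/V = 0.2925 × 62.36 × 790.15 / 0.434 = 33210 torr

33200 torr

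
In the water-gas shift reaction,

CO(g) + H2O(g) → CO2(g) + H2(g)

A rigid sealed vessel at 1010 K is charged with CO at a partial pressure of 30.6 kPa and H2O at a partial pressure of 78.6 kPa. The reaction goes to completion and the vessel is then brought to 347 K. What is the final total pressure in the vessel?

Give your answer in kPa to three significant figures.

With V and T fixed, P_i ∝ n_i, so the mole ratios apply directly to partial pressures at 1010 K.
P(H2O) required for 30.6 kPa of CO = (1/1) × 30.6 = 30.60 kPa; available 78.6 kPa, so CO is limiting.
P(H2O) remaining = 78.6 − (1/1) × 30.6 = 48.00 kPa
P(gaseous products) = (1+1)/1 × 30.6 = 61.20 kPa
P_total at 1010 K = 48.00 + 61.20 = 109.2 kPa
Scaling to 347 K: P = 109.2 × 347/1010 = 37.52 kPa

37.5 kPa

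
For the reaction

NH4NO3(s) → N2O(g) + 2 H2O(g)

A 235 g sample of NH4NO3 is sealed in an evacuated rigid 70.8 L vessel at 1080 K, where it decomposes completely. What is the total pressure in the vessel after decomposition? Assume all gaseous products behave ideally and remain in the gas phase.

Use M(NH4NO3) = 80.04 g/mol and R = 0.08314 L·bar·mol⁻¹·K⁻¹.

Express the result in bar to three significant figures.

11.2 bar

n(NH4NO3) = 235 / 80.04 = 2.936 mol
n(gas produced) = (3/1) × 2.936 = 8.808 mol
P = nRT/V = 8.808 × 0.08314 × 1080 / 70.8 = 11.17 bar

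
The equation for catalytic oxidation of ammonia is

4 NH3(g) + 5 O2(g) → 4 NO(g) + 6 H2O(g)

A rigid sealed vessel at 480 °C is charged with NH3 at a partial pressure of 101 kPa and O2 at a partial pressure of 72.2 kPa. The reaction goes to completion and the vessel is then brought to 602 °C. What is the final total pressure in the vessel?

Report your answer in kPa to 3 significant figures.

Because the vessel is rigid and T is held at 480 °C, work the stoichiometry in partial pressures (P_i = n_iRT/V).
P(O2) required for 101 kPa of NH3 = (5/4) × 101 = 126.2 kPa; available 72.2 kPa, so O2 is limiting.
P(NH3) remaining = 101 − (4/5) × 72.2 = 43.24 kPa
P(gaseous products) = (4+6)/5 × 72.2 = 144.4 kPa
P_total at 480 °C = 43.24 + 144.4 = 187.6 kPa
Scaling to 602 °C: P = 187.6 × 875.15/753.15 = 218.0 kPa

218 kPa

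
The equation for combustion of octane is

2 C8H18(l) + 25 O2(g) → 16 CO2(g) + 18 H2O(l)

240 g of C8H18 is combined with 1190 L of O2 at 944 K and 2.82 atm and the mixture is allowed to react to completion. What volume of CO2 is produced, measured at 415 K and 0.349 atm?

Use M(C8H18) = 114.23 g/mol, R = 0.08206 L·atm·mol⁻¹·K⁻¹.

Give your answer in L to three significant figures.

n(C8H18) = 240 / 114.23 = 2.101 mol
n(O2) = PV/RT = (2.82 × 1190) / (0.08206 × 944) = 43.32 mol
For 2.101 mol C8H18, stoichiometry requires (25/2) × 2.101 = 26.26 mol O2; 43.32 mol is available, so C8H18 is limiting.
n(CO2) = (16/2) × 2.101 = 16.81 mol
V(CO2) = nRT/P = 16.81 × 0.08206 × 415 / 0.349 = 1640 L

1640 L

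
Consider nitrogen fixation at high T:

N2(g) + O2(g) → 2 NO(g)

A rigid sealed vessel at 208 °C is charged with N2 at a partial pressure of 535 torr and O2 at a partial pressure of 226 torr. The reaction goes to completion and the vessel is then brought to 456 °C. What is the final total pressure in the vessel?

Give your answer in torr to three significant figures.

At constant V, partial pressures at 208 °C are proportional to moles, so apply stoichiometry directly to pressures.
P(O2) required for 535 torr of N2 = (1/1) × 535 = 535.0 torr; available 226 torr, so O2 is limiting.
P(N2) remaining = 535 − (1/1) × 226 = 309.0 torr
P(gaseous products) = (2)/1 × 226 = 452.0 torr
P_total at 208 °C = 309.0 + 452.0 = 761.0 torr
Scaling to 456 °C: P = 761.0 × 729.15/481.15 = 1153 torr

1150 torr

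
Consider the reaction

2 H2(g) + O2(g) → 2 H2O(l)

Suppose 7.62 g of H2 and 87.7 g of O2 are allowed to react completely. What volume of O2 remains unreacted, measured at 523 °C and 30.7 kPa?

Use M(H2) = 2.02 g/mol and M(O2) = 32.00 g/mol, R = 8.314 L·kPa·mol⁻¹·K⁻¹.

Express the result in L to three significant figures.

184 L

n(H2) = 7.62 / 2.02 = 3.772 mol
n(O2) = 87.7 / 32.00 = 2.741 mol
For 3.772 mol H2, stoichiometry requires (1/2) × 3.772 = 1.886 mol O2; 2.741 mol is available, so H2 is limiting.
n(O2) consumed = (1/2) × 3.772 = 1.886 mol; remaining = 2.741 − 1.886 = 0.8550 mol
V(O2) = nRT/P = 0.8550 × 8.314 × 796.15 / 30.7 = 184.3 L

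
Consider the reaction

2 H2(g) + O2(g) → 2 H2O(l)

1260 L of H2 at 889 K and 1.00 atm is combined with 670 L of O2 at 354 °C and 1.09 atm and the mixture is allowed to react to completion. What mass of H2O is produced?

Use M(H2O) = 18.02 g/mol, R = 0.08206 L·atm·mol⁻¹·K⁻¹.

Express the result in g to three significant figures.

n(H2) = PV/RT = (1.00 × 1260) / (0.08206 × 889) = 17.27 mol
n(O2) = PV/RT = (1.09 × 670) / (0.08206 × 627.15) = 14.19 mol
For 17.27 mol H2, stoichiometry requires (1/2) × 17.27 = 8.635 mol O2; 14.19 mol is available, so H2 is limiting.
n(H2O) = (2/2) × 17.27 = 17.27 mol
m(H2O) = 17.27 × 18.02 = 311.2 g

311 g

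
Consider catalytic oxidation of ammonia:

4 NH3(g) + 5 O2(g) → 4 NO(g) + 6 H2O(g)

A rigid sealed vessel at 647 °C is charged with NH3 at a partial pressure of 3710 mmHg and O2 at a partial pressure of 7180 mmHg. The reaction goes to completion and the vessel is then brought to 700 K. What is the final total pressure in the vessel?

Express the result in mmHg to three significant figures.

8990 mmHg

Because the vessel is rigid and T is held at 647 °C, work the stoichiometry in partial pressures (P_i = n_iRT/V).
P(O2) required for 3710 mmHg of NH3 = (5/4) × 3710 = 4638 mmHg; available 7180 mmHg, so NH3 is limiting.
P(O2) remaining = 7180 − (5/4) × 3710 = 2542 mmHg
P(gaseous products) = (4+6)/4 × 3710 = 9275 mmHg
P_total at 647 °C = 2542 + 9275 = 11820 mmHg
Scaling to 700 K: P = 11820 × 700/920.15 = 8992 mmHg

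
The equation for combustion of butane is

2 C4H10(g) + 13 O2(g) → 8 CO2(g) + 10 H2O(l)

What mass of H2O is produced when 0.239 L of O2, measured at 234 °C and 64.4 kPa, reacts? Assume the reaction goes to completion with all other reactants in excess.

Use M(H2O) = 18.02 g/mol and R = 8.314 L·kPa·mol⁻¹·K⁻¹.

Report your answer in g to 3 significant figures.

0.0506 g

n(O2) = PV/RT = (64.4 × 0.239) / (8.314 × 507.15) = 0.003650 mol
n(H2O) = (10/13) × 0.003650 = 0.002808 mol
m(H2O) = 0.002808 × 18.02 = 0.05060 g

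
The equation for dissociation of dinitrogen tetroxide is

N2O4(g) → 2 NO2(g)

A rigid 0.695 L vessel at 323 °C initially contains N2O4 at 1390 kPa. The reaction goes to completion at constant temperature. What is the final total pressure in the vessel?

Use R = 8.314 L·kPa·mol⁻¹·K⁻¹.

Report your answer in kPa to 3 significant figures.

2780 kPa

At constant T and V, P ∝ n(gas): 1 mol gas → 2 mol gas.
P_final = (2/1) × 1390 = 2780 kPa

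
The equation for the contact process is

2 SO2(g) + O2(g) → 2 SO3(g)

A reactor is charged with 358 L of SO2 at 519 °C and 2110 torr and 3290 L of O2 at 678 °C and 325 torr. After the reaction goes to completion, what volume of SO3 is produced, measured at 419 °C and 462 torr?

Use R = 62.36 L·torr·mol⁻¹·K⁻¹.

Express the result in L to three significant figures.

1430 L

n(SO2) = PV/RT = (2110 × 358) / (62.36 × 792.15) = 15.29 mol
n(O2) = PV/RT = (325 × 3290) / (62.36 × 951.15) = 18.03 mol
For 15.29 mol SO2, stoichiometry requires (1/2) × 15.29 = 7.645 mol O2; 18.03 mol is available, so SO2 is limiting.
n(SO3) = (2/2) × 15.29 = 15.29 mol
V(SO3) = nRT/P = 15.29 × 62.36 × 692.15 / 462 = 1428 L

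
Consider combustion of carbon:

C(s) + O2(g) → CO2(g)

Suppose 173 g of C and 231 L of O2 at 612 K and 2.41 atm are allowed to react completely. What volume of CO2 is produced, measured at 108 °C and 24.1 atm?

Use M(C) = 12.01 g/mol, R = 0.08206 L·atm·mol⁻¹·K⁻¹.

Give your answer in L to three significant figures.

14.4 L

n(C) = 173 / 12.01 = 14.40 mol
n(O2) = PV/RT = (2.41 × 231) / (0.08206 × 612) = 11.09 mol
For 14.40 mol C, stoichiometry requires (1/1) × 14.40 = 14.40 mol O2; 11.09 mol is available, so O2 is limiting.
n(CO2) = (1/1) × 11.09 = 11.09 mol
V(CO2) = nRT/P = 11.09 × 0.08206 × 381.15 / 24.1 = 14.39 L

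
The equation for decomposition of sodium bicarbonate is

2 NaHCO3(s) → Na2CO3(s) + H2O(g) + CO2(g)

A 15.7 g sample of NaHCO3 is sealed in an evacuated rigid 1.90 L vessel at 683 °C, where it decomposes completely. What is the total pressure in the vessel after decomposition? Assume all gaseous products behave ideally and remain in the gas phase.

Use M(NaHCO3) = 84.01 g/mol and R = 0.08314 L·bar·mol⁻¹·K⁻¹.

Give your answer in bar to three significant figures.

7.82 bar

n(NaHCO3) = 15.7 / 84.01 = 0.1869 mol
n(gas produced) = (2/2) × 0.1869 = 0.1869 mol
P = nRT/V = 0.1869 × 0.08314 × 956.15 / 1.90 = 7.820 bar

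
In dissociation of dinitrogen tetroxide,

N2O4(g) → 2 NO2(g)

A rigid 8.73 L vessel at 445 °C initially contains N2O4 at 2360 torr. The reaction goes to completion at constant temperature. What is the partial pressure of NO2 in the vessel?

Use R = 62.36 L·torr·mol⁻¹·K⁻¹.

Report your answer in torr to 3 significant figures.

n(N2O4)₀ = PV/RT = (2360 × 8.73) / (62.36 × 718.15) = 0.4600 mol
n(NO2) = (2/1) × 0.4600 = 0.9200 mol
P(NO2) = nRT/V = 0.9200 × 62.36 × 718.15 / 8.73 = 4719 torr

4720 torr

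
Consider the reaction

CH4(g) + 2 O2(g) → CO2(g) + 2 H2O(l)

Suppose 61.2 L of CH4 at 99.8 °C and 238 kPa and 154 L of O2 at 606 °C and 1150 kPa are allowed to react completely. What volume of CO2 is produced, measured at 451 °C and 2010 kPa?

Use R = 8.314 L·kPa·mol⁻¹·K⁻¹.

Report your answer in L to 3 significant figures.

n(CH4) = PV/RT = (238 × 61.2) / (8.314 × 372.95) = 4.698 mol
n(O2) = PV/RT = (1150 × 154) / (8.314 × 879.15) = 24.23 mol
For 4.698 mol CH4, stoichiometry requires (2/1) × 4.698 = 9.396 mol O2; 24.23 mol is available, so CH4 is limiting.
n(CO2) = (1/1) × 4.698 = 4.698 mol
V(CO2) = nRT/P = 4.698 × 8.314 × 724.15 / 2010 = 14.07 L

14.1 L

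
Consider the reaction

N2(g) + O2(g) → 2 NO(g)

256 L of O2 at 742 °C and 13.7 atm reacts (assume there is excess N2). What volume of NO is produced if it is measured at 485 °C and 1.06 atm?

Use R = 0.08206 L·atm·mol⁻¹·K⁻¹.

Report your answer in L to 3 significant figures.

n(O2) = PV/RT = (13.7 × 256) / (0.08206 × 1015.15) = 42.10 mol
n(NO) = (2/1) × 42.10 = 84.20 mol
V = nRT/P = 84.20 × 0.08206 × 758.15 / 1.06 = 4942 L

4940 L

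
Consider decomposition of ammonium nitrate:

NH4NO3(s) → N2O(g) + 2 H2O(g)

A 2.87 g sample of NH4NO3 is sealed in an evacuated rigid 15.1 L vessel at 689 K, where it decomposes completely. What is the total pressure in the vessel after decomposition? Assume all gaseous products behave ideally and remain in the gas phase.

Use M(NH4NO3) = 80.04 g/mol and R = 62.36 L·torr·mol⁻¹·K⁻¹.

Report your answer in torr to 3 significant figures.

n(NH4NO3) = 2.87 / 80.04 = 0.03586 mol
n(gas produced) = (3/1) × 0.03586 = 0.1076 mol
P = nRT/V = 0.1076 × 62.36 × 689 / 15.1 = 306.2 torr

306 torr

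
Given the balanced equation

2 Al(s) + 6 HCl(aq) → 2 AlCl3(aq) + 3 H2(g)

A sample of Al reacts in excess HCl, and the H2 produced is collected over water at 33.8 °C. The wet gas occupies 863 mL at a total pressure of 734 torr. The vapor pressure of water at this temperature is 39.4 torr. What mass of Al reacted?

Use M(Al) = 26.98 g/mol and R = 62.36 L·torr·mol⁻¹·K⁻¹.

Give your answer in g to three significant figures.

P(H2) = 734 − 39.4 = 694.6 torr
n(H2) = PV/RT = (694.6 × 0.8630) / (62.36 × 306.95) = 0.03132 mol
n(Al) = (2/3) × 0.03132 = 0.02088 mol
m(Al) = 0.02088 × 26.98 = 0.5633 g

0.563 g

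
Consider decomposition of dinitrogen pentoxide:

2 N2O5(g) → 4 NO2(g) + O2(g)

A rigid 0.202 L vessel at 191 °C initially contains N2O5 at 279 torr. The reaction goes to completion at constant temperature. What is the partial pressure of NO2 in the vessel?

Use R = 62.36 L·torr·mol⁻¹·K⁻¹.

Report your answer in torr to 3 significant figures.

n(N2O5)₀ = PV/RT = (279 × 0.202) / (62.36 × 464.15) = 0.001947 mol
n(NO2) = (4/2) × 0.001947 = 0.003894 mol
P(NO2) = nRT/V = 0.003894 × 62.36 × 464.15 / 0.202 = 558.0 torr

558 torr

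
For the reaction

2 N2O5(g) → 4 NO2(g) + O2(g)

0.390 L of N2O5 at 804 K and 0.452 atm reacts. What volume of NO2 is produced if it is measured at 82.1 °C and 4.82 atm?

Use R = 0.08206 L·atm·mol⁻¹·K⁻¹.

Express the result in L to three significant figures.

n(N2O5) = PV/RT = (0.452 × 0.390) / (0.08206 × 804) = 0.002672 mol
n(NO2) = (4/2) × 0.002672 = 0.005344 mol
V = nRT/P = 0.005344 × 0.08206 × 355.25 / 4.82 = 0.03232 L

0.0323 L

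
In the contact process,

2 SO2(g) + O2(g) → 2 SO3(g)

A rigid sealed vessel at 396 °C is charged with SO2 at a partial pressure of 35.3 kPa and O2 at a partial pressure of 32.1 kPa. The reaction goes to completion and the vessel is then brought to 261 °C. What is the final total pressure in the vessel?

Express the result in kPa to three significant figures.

39.7 kPa

Because the vessel is rigid and T is held at 396 °C, work the stoichiometry in partial pressures (P_i = n_iRT/V).
P(O2) required for 35.3 kPa of SO2 = (1/2) × 35.3 = 17.65 kPa; available 32.1 kPa, so SO2 is limiting.
P(O2) remaining = 32.1 − (1/2) × 35.3 = 14.45 kPa
P(gaseous products) = (2)/2 × 35.3 = 35.30 kPa
P_total at 396 °C = 14.45 + 35.30 = 49.75 kPa
Scaling to 261 °C: P = 49.75 × 534.15/669.15 = 39.71 kPa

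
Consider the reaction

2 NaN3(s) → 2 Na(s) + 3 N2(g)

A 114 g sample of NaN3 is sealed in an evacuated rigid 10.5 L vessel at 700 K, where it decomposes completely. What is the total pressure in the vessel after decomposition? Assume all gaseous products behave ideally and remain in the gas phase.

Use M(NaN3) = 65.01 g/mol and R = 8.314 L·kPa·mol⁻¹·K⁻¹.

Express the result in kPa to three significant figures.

n(NaN3) = 114 / 65.01 = 1.754 mol
n(gas produced) = (3/2) × 1.754 = 2.631 mol
P = nRT/V = 2.631 × 8.314 × 700 / 10.5 = 1458 kPa

1460 kPa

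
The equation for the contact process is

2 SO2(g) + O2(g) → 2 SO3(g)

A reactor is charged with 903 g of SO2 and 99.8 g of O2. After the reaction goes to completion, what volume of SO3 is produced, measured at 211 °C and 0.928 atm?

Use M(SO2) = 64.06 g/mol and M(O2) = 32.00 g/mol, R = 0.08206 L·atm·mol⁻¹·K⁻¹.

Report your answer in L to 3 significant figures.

n(SO2) = 903 / 64.06 = 14.10 mol
n(O2) = 99.8 / 32.00 = 3.119 mol
For 14.10 mol SO2, stoichiometry requires (1/2) × 14.10 = 7.050 mol O2; 3.119 mol is available, so O2 is limiting.
n(SO3) = (2/1) × 3.119 = 6.238 mol
V(SO3) = nRT/P = 6.238 × 0.08206 × 484.15 / 0.928 = 267.1 L

267 L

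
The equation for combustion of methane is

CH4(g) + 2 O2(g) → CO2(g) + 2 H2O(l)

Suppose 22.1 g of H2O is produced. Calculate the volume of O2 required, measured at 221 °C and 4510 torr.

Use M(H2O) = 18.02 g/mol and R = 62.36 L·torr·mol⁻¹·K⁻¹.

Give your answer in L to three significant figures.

n(H2O) = 22.10 / 18.02 = 1.226 mol
n(O2) = (2/2) × 1.226 = 1.226 mol
V = nRT/P = 1.226 × 62.36 × 494.15 / 4510 = 8.377 L

8.38 L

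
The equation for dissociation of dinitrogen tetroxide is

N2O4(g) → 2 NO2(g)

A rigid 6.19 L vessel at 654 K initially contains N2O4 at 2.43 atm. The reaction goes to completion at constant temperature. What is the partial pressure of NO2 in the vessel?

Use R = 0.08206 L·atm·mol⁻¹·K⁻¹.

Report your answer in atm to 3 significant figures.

n(N2O4)₀ = PV/RT = (2.43 × 6.19) / (0.08206 × 654) = 0.2803 mol
n(NO2) = (2/1) × 0.2803 = 0.5606 mol
P(NO2) = nRT/V = 0.5606 × 0.08206 × 654 / 6.19 = 4.860 atm

4.86 atm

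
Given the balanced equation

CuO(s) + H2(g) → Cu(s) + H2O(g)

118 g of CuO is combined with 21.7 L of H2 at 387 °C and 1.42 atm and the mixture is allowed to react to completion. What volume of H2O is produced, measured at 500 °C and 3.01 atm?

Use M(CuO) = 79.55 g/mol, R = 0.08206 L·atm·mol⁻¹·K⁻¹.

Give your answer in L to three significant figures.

n(CuO) = 118 / 79.55 = 1.483 mol
n(H2) = PV/RT = (1.42 × 21.7) / (0.08206 × 660.15) = 0.5688 mol
For 1.483 mol CuO, stoichiometry requires (1/1) × 1.483 = 1.483 mol H2; 0.5688 mol is available, so H2 is limiting.
n(H2O) = (1/1) × 0.5688 = 0.5688 mol
V(H2O) = nRT/P = 0.5688 × 0.08206 × 773.15 / 3.01 = 11.99 L

12.0 L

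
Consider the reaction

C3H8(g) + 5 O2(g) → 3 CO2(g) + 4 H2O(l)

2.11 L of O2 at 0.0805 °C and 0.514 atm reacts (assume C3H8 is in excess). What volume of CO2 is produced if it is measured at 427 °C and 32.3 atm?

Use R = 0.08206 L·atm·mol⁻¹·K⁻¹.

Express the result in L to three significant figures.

n(O2) = PV/RT = (0.514 × 2.11) / (0.08206 × 273.2305) = 0.04837 mol
n(CO2) = (3/5) × 0.04837 = 0.02902 mol
V = nRT/P = 0.02902 × 0.08206 × 700.15 / 32.3 = 0.05162 L

0.0516 L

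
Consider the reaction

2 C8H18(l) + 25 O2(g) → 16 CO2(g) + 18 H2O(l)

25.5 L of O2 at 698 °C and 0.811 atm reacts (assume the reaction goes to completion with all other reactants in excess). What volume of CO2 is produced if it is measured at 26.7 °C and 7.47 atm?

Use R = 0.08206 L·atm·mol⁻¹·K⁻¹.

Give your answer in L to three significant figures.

0.547 L

n(O2) = PV/RT = (0.811 × 25.5) / (0.08206 × 971.15) = 0.2595 mol
n(CO2) = (16/25) × 0.2595 = 0.1661 mol
V = nRT/P = 0.1661 × 0.08206 × 299.85 / 7.47 = 0.5471 L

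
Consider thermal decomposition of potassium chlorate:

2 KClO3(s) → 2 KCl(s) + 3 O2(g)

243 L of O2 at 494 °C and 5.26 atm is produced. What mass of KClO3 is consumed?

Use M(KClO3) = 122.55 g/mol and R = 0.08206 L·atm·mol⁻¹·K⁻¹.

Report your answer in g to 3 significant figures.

1660 g

n(O2) = PV/RT = (5.26 × 243) / (0.08206 × 767.15) = 20.30 mol
n(KClO3) = (2/3) × 20.30 = 13.53 mol
m(KClO3) = 13.53 × 122.55 = 1658 g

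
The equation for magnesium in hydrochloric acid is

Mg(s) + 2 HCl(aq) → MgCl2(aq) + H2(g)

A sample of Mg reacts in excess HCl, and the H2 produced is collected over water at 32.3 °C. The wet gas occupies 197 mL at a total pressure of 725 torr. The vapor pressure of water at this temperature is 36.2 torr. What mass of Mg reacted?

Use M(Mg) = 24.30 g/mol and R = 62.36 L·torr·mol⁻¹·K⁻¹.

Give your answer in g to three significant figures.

0.173 g

P(H2) = 725 − 36.2 = 688.8 torr
n(H2) = PV/RT = (688.8 × 0.1970) / (62.36 × 305.45) = 0.007124 mol
n(Mg) = (1/1) × 0.007124 = 0.007124 mol
m(Mg) = 0.007124 × 24.30 = 0.1731 g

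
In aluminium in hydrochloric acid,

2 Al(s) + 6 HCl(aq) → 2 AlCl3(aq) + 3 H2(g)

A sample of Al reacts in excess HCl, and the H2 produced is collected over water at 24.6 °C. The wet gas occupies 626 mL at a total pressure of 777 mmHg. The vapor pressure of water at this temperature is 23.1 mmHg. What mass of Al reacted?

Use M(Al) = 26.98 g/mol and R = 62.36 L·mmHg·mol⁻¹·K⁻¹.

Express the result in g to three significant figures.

P(H2) = 777 − 23.1 = 753.9 mmHg
n(H2) = PV/RT = (753.9 × 0.6260) / (62.36 × 297.75) = 0.02542 mol
n(Al) = (2/3) × 0.02542 = 0.01695 mol
m(Al) = 0.01695 × 26.98 = 0.4573 g

0.457 g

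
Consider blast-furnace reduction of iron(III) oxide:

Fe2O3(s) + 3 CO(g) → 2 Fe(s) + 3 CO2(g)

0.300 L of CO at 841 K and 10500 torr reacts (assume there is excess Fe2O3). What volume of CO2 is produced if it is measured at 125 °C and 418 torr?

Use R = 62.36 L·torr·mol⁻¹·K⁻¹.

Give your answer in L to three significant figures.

n(CO) = PV/RT = (10500 × 0.300) / (62.36 × 841) = 0.06006 mol
n(CO2) = (3/3) × 0.06006 = 0.06006 mol
V = nRT/P = 0.06006 × 62.36 × 398.15 / 418 = 3.567 L

3.57 L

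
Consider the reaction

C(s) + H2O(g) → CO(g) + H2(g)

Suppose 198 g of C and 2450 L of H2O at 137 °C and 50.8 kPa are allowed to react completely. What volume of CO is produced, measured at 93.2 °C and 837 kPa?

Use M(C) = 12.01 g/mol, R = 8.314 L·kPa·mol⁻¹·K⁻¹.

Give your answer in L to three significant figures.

n(C) = 198 / 12.01 = 16.49 mol
n(H2O) = PV/RT = (50.8 × 2450) / (8.314 × 410.15) = 36.50 mol
For 16.49 mol C, stoichiometry requires (1/1) × 16.49 = 16.49 mol H2O; 36.50 mol is available, so C is limiting.
n(CO) = (1/1) × 16.49 = 16.49 mol
V(CO) = nRT/P = 16.49 × 8.314 × 366.35 / 837 = 60.01 L

60.0 L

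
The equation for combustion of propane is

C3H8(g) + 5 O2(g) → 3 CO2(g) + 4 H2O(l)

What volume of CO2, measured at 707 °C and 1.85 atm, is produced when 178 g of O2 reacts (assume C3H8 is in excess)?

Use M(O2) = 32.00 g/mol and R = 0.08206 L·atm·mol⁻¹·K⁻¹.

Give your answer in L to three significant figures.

145 L

n(O2) = 178.0 / 32.00 = 5.562 mol
n(CO2) = (3/5) × 5.562 = 3.337 mol
V = nRT/P = 3.337 × 0.08206 × 980.15 / 1.85 = 145.1 L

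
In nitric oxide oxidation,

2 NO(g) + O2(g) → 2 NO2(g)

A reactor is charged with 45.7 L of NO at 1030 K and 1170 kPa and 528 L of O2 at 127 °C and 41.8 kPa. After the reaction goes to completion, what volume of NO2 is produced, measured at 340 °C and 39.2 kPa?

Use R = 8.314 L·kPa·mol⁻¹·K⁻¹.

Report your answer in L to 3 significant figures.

n(NO) = PV/RT = (1170 × 45.7) / (8.314 × 1030) = 6.244 mol
n(O2) = PV/RT = (41.8 × 528) / (8.314 × 400.15) = 6.634 mol
For 6.244 mol NO, stoichiometry requires (1/2) × 6.244 = 3.122 mol O2; 6.634 mol is available, so NO is limiting.
n(NO2) = (2/2) × 6.244 = 6.244 mol
V(NO2) = nRT/P = 6.244 × 8.314 × 613.15 / 39.2 = 812.0 L

812 L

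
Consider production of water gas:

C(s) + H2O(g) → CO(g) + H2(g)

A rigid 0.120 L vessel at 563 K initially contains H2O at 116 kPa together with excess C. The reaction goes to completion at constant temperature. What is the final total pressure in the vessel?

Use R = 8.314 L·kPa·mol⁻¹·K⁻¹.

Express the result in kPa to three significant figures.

Since T and V are fixed, P_final/P_initial = n_final/n_initial = 2/1.
P_final = (2/1) × 116 = 232.0 kPa

232 kPa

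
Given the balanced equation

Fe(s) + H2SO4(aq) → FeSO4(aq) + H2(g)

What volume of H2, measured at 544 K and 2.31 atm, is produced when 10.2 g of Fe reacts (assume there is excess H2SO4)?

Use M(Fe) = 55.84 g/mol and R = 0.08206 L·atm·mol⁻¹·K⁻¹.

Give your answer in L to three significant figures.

n(Fe) = 10.20 / 55.84 = 0.1827 mol
n(H2) = (1/1) × 0.1827 = 0.1827 mol
V = nRT/P = 0.1827 × 0.08206 × 544 / 2.31 = 3.531 L

3.53 L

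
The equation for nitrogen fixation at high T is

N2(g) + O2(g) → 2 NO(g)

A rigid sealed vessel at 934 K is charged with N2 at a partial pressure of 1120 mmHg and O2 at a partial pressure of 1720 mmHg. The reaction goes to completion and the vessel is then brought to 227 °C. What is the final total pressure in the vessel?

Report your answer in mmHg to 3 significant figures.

1520 mmHg

Because the vessel is rigid and T is held at 934 K, work the stoichiometry in partial pressures (P_i = n_iRT/V).
P(O2) required for 1120 mmHg of N2 = (1/1) × 1120 = 1120 mmHg; available 1720 mmHg, so N2 is limiting.
P(O2) remaining = 1720 − (1/1) × 1120 = 600.0 mmHg
P(gaseous products) = (2)/1 × 1120 = 2240 mmHg
P_total at 934 K = 600.0 + 2240 = 2840 mmHg
Scaling to 227 °C: P = 2840 × 500.15/934 = 1521 mmHg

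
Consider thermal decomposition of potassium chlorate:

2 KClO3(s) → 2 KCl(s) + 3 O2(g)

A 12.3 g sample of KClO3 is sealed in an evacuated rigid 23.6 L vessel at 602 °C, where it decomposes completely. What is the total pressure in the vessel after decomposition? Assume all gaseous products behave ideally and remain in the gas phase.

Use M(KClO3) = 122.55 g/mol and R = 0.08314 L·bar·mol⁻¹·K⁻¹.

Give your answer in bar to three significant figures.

0.464 bar

n(KClO3) = 12.3 / 122.55 = 0.1004 mol
n(gas produced) = (3/2) × 0.1004 = 0.1506 mol
P = nRT/V = 0.1506 × 0.08314 × 875.15 / 23.6 = 0.4643 bar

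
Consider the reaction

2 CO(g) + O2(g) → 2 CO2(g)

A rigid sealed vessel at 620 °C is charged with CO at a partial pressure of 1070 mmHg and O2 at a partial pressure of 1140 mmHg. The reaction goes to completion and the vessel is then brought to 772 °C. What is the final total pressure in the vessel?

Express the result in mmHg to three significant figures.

Because the vessel is rigid and T is held at 620 °C, work the stoichiometry in partial pressures (P_i = n_iRT/V).
P(O2) required for 1070 mmHg of CO = (1/2) × 1070 = 535.0 mmHg; available 1140 mmHg, so CO is limiting.
P(O2) remaining = 1140 − (1/2) × 1070 = 605.0 mmHg
P(gaseous products) = (2)/2 × 1070 = 1070 mmHg
P_total at 620 °C = 605.0 + 1070 = 1675 mmHg
Scaling to 772 °C: P = 1675 × 1045.15/893.15 = 1960 mmHg

1960 mmHg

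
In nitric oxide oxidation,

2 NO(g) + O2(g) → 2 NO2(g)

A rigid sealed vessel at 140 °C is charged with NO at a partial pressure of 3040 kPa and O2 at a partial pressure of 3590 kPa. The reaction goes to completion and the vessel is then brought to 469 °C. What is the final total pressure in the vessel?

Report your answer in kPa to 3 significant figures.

Because the vessel is rigid and T is held at 140 °C, work the stoichiometry in partial pressures (P_i = n_iRT/V).
P(O2) required for 3040 kPa of NO = (1/2) × 3040 = 1520 kPa; available 3590 kPa, so NO is limiting.
P(O2) remaining = 3590 − (1/2) × 3040 = 2070 kPa
P(gaseous products) = (2)/2 × 3040 = 3040 kPa
P_total at 140 °C = 2070 + 3040 = 5110 kPa
Scaling to 469 °C: P = 5110 × 742.15/413.15 = 9179 kPa

9180 kPa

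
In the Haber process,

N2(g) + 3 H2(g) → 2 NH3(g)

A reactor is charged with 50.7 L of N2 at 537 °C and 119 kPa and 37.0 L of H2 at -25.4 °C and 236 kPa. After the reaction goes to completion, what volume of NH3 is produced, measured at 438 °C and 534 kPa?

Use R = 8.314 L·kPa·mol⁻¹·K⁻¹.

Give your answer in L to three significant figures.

n(N2) = PV/RT = (119 × 50.7) / (8.314 × 810.15) = 0.8957 mol
n(H2) = PV/RT = (236 × 37.0) / (8.314 × 247.75) = 4.239 mol
For 0.8957 mol N2, stoichiometry requires (3/1) × 0.8957 = 2.687 mol H2; 4.239 mol is available, so N2 is limiting.
n(NH3) = (2/1) × 0.8957 = 1.791 mol
V(NH3) = nRT/P = 1.791 × 8.314 × 711.15 / 534 = 19.83 L

19.8 L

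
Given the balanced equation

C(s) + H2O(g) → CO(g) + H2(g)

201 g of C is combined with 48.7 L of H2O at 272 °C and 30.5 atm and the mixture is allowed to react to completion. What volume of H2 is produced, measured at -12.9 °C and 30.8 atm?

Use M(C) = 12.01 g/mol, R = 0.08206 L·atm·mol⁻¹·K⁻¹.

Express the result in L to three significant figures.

11.6 L

n(C) = 201 / 12.01 = 16.74 mol
n(H2O) = PV/RT = (30.5 × 48.7) / (0.08206 × 545.15) = 33.20 mol
For 16.74 mol C, stoichiometry requires (1/1) × 16.74 = 16.74 mol H2O; 33.20 mol is available, so C is limiting.
n(H2) = (1/1) × 16.74 = 16.74 mol
V(H2) = nRT/P = 16.74 × 0.08206 × 260.25 / 30.8 = 11.61 L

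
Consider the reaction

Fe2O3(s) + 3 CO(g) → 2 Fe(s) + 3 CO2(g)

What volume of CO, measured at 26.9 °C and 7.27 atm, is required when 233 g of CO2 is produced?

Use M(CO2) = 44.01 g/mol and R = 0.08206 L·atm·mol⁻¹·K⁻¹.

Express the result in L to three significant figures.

17.9 L

n(CO2) = 233.0 / 44.01 = 5.294 mol
n(CO) = (3/3) × 5.294 = 5.294 mol
V = nRT/P = 5.294 × 0.08206 × 300.05 / 7.27 = 17.93 L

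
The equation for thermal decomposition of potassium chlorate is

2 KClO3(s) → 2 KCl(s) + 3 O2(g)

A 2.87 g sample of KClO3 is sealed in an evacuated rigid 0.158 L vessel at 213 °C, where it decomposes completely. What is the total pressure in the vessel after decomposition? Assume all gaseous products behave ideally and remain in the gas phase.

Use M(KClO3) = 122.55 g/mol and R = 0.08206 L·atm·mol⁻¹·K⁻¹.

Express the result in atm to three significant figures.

n(KClO3) = 2.87 / 122.55 = 0.02342 mol
n(gas produced) = (3/2) × 0.02342 = 0.03513 mol
P = nRT/V = 0.03513 × 0.08206 × 486.15 / 0.158 = 8.870 atm

8.87 atm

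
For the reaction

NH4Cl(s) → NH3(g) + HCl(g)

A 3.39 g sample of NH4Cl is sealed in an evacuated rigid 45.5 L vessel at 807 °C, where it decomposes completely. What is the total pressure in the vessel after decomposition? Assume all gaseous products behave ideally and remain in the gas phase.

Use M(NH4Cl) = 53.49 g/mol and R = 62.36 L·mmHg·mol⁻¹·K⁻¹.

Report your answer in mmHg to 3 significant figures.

188 mmHg

n(NH4Cl) = 3.39 / 53.49 = 0.06338 mol
n(gas produced) = (2/1) × 0.06338 = 0.1268 mol
P = nRT/V = 0.1268 × 62.36 × 1080.15 / 45.5 = 187.7 mmHg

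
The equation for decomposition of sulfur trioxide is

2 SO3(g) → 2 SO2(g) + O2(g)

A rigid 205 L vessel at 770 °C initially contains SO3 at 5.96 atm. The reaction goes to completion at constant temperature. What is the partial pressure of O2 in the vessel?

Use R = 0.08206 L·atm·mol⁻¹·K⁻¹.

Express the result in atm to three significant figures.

n(SO3)₀ = PV/RT = (5.96 × 205) / (0.08206 × 1043.15) = 14.27 mol
n(O2) = (1/2) × 14.27 = 7.135 mol
P(O2) = nRT/V = 7.135 × 0.08206 × 1043.15 / 205 = 2.979 atm

2.98 atm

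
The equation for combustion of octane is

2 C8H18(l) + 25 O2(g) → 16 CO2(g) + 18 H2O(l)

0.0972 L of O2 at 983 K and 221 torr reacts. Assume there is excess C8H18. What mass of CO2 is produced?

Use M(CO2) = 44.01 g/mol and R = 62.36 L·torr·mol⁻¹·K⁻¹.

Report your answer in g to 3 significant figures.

n(O2) = PV/RT = (221 × 0.0972) / (62.36 × 983) = 0.0003504 mol
n(CO2) = (16/25) × 0.0003504 = 0.0002243 mol
m(CO2) = 0.0002243 × 44.01 = 0.009871 g

0.00987 g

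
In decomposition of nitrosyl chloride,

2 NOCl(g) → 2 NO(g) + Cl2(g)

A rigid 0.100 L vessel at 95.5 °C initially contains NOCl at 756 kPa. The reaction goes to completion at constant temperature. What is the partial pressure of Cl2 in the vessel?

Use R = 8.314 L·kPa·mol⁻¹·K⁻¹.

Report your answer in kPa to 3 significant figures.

378 kPa

n(NOCl)₀ = PV/RT = (756 × 0.100) / (8.314 × 368.65) = 0.02467 mol
n(Cl2) = (1/2) × 0.02467 = 0.01234 mol
P(Cl2) = nRT/V = 0.01234 × 8.314 × 368.65 / 0.100 = 378.2 kPa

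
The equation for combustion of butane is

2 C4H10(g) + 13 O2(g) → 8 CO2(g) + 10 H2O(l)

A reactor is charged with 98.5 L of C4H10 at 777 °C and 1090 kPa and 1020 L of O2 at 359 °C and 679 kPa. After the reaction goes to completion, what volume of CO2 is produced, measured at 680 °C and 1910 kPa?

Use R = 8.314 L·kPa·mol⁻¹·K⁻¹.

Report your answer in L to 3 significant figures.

n(C4H10) = PV/RT = (1090 × 98.5) / (8.314 × 1050.15) = 12.30 mol
n(O2) = PV/RT = (679 × 1020) / (8.314 × 632.15) = 131.8 mol
For 12.30 mol C4H10, stoichiometry requires (13/2) × 12.30 = 79.95 mol O2; 131.8 mol is available, so C4H10 is limiting.
n(CO2) = (8/2) × 12.30 = 49.20 mol
V(CO2) = nRT/P = 49.20 × 8.314 × 953.15 / 1910 = 204.1 L

204 L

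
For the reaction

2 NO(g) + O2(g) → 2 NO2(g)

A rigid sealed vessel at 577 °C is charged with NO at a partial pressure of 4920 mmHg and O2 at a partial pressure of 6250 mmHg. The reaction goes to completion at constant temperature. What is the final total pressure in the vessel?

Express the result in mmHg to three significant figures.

Because the vessel is rigid and T is held at 577 °C, work the stoichiometry in partial pressures (P_i = n_iRT/V).
P(O2) required for 4920 mmHg of NO = (1/2) × 4920 = 2460 mmHg; available 6250 mmHg, so NO is limiting.
P(O2) remaining = 6250 − (1/2) × 4920 = 3790 mmHg
P(gaseous products) = (2)/2 × 4920 = 4920 mmHg
P_total at 577 °C = 3790 + 4920 = 8710 mmHg

8710 mmHg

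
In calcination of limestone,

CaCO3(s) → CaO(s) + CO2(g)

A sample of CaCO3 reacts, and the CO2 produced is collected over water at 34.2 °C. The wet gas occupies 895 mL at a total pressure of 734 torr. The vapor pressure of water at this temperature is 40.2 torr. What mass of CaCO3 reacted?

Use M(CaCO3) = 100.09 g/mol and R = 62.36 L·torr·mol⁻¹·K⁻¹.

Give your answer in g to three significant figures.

P(CO2) = 734 − 40.2 = 693.8 torr
n(CO2) = PV/RT = (693.8 × 0.8950) / (62.36 × 307.35) = 0.03240 mol
n(CaCO3) = (1/1) × 0.03240 = 0.03240 mol
m(CaCO3) = 0.03240 × 100.09 = 3.243 g

3.24 g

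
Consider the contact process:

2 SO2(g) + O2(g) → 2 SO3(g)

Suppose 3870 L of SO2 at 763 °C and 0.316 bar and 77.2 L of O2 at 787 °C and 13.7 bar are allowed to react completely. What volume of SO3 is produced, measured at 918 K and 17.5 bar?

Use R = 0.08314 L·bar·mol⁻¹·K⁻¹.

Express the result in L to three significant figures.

n(SO2) = PV/RT = (0.316 × 3870) / (0.08314 × 1036.15) = 14.20 mol
n(O2) = PV/RT = (13.7 × 77.2) / (0.08314 × 1060.15) = 12.00 mol
For 14.20 mol SO2, stoichiometry requires (1/2) × 14.20 = 7.100 mol O2; 12.00 mol is available, so SO2 is limiting.
n(SO3) = (2/2) × 14.20 = 14.20 mol
V(SO3) = nRT/P = 14.20 × 0.08314 × 918 / 17.5 = 61.93 L

61.9 L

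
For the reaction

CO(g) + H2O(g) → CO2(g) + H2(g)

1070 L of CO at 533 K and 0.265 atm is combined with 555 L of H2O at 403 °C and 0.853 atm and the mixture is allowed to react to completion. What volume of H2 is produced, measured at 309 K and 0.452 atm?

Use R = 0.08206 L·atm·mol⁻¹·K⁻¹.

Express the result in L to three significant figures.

n(CO) = PV/RT = (0.265 × 1070) / (0.08206 × 533) = 6.483 mol
n(H2O) = PV/RT = (0.853 × 555) / (0.08206 × 676.15) = 8.532 mol
For 6.483 mol CO, stoichiometry requires (1/1) × 6.483 = 6.483 mol H2O; 8.532 mol is available, so CO is limiting.
n(H2) = (1/1) × 6.483 = 6.483 mol
V(H2) = nRT/P = 6.483 × 0.08206 × 309 / 0.452 = 363.7 L

364 L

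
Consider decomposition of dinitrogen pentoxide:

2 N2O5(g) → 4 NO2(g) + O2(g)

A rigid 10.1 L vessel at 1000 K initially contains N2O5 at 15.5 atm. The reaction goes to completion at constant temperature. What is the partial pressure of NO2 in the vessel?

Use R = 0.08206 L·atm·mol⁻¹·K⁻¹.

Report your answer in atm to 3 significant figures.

n(N2O5)₀ = PV/RT = (15.5 × 10.1) / (0.08206 × 1000) = 1.908 mol
n(NO2) = (4/2) × 1.908 = 3.816 mol
P(NO2) = nRT/V = 3.816 × 0.08206 × 1000 / 10.1 = 31.00 atm

31.0 atm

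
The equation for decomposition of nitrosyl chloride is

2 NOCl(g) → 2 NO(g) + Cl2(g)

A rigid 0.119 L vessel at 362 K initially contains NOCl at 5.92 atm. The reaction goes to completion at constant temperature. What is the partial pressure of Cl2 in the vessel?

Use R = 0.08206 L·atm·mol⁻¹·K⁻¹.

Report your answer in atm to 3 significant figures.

2.96 atm

n(NOCl)₀ = PV/RT = (5.92 × 0.119) / (0.08206 × 362) = 0.02372 mol
n(Cl2) = (1/2) × 0.02372 = 0.01186 mol
P(Cl2) = nRT/V = 0.01186 × 0.08206 × 362 / 0.119 = 2.961 atm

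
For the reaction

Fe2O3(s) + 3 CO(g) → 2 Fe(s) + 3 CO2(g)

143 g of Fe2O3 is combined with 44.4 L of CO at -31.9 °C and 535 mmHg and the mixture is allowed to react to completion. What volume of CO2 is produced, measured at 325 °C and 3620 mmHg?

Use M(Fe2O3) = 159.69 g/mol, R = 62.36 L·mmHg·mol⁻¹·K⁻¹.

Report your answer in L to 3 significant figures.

16.3 L

n(Fe2O3) = 143 / 159.69 = 0.8955 mol
n(CO) = PV/RT = (535 × 44.4) / (62.36 × 241.25) = 1.579 mol
For 0.8955 mol Fe2O3, stoichiometry requires (3/1) × 0.8955 = 2.686 mol CO; 1.579 mol is available, so CO is limiting.
n(CO2) = (3/3) × 1.579 = 1.579 mol
V(CO2) = nRT/P = 1.579 × 62.36 × 598.15 / 3620 = 16.27 L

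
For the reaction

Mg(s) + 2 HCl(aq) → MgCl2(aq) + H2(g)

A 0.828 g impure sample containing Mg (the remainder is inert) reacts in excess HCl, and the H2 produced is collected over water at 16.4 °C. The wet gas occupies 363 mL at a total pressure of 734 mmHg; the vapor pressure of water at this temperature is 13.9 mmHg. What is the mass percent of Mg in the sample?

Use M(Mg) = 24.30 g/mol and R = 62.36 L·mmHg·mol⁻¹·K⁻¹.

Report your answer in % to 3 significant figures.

42.5 %

P(H2) = 734 − 13.9 = 720.1 mmHg
n(H2) = PV/RT = (720.1 × 0.3630) / (62.36 × 289.55) = 0.01448 mol
n(Mg) = (1/1) × 0.01448 = 0.01448 mol
m(Mg) = 0.01448 × 24.30 = 0.3519 g
%Mg = 0.3519 / 0.828 × 100 = 42.50%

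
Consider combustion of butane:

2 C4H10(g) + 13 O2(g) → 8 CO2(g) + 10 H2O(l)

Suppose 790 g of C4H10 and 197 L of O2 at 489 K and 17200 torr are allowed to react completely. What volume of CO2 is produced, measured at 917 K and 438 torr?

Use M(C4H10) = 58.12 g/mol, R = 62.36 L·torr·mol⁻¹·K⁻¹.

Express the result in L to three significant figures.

7100 L

n(C4H10) = 790 / 58.12 = 13.59 mol
n(O2) = PV/RT = (17200 × 197) / (62.36 × 489) = 111.1 mol
For 13.59 mol C4H10, stoichiometry requires (13/2) × 13.59 = 88.33 mol O2; 111.1 mol is available, so C4H10 is limiting.
n(CO2) = (8/2) × 13.59 = 54.36 mol
V(CO2) = nRT/P = 54.36 × 62.36 × 917 / 438 = 7097 L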